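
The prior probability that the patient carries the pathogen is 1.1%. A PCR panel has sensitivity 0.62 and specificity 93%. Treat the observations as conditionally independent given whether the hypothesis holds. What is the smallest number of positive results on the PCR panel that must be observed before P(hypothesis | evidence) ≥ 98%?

4

Prior odds: 0.011 ÷ 0.989 = 11/989.
False-positive rate = 1 − 0.93 = 0.07; likelihood ratio of a positive = 0.62/0.07 = 62/7.
Target posterior odds = 0.98/0.02 = 49.
Require (62/7)ⁿ ≥ 49 ÷ (11/989) = 48461/11.
(62/7)³ = 238328/343 falls short of 48461/11 but (62/7)⁴ = 14776336/2401 reaches it, so n = 4.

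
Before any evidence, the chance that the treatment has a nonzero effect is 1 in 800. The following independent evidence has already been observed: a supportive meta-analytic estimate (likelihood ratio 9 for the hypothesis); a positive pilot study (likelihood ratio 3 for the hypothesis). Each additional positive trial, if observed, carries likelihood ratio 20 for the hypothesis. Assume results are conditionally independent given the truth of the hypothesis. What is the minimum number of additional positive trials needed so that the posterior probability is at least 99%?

3

Prior odds = 0.00125/0.99875 = 1/799.
Combined Bayes factor of the evidence already in hand = 9 × 3 = 27.
Odds after that evidence = (1/799) × 27 = 27/799.
Target odds = 0.99/0.01 = 99.
Need 20ⁿ ≥ 99 ÷ (27/799) = 8789/3.
20² = 400 falls short of 8789/3 but 20³ = 8000 reaches it, so n = 3.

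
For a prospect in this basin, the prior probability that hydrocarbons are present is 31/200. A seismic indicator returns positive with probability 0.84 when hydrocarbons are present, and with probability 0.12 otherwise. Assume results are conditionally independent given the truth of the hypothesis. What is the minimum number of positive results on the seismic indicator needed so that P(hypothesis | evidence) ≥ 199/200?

Prior odds = 0.155/0.845 = 31/169.
Likelihood ratio of a positive result = 0.84/0.12 = 7.
Target posterior odds = 0.995/0.005 = 199.
Need (31/169) × 7ⁿ ≥ 199, i.e. 7ⁿ ≥ 33631/31.
7³ = 343 falls short of 33631/31 but 7⁴ = 2401 reaches it, so n = 4.

4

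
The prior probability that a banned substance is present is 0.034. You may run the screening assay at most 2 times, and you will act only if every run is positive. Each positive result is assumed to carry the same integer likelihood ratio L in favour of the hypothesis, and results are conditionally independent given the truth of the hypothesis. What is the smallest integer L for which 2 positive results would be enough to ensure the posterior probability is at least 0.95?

Prior odds = 0.034/0.966 = 17/483.
Target odds = 0.95/0.05 = 19.
Need L² ≥ 19 ÷ (17/483) = 9177/17.
23² = 529 < 9177/17 ≤ 576 = 24², so L = 24.

24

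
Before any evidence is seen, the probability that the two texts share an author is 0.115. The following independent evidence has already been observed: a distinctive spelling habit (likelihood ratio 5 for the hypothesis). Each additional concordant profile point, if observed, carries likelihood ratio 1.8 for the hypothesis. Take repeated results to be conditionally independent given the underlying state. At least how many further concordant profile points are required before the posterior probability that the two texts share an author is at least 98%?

8

Prior odds = 0.115/0.885 = 23/177.
Bayes factor of the evidence already in hand = 5.
Odds after that evidence = (23/177) × 5 = 115/177.
Target odds = 0.98/0.02 = 49.
Need 1.8ⁿ ≥ 49 ÷ (115/177) = 8673/115.
1.8⁷ = 4782969/78125 falls short of 8673/115 but 1.8⁸ = 43046721/390625 reaches it, so n = 8.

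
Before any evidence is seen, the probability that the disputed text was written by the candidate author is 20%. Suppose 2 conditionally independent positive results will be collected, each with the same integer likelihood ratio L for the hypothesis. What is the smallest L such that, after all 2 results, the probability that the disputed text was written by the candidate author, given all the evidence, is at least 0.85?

Prior odds = 0.2/0.8 = 0.25.
Target odds = 0.85/0.15 = 17/3.
Need L² ≥ 17/3 ÷ 0.25 = 68/3.
4² = 16 < 68/3 ≤ 25 = 5², so L = 5.

5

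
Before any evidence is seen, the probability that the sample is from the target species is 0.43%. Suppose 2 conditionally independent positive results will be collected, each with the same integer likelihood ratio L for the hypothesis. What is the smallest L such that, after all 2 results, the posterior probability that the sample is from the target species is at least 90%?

46

Prior odds = 0.0043/0.9957 = 43/9957.
Target odds = 0.9/0.1 = 9.
Need L² ≥ 9 ÷ (43/9957) = 89613/43.
45² = 2025 < 89613/43 ≤ 2116 = 46², so L = 46.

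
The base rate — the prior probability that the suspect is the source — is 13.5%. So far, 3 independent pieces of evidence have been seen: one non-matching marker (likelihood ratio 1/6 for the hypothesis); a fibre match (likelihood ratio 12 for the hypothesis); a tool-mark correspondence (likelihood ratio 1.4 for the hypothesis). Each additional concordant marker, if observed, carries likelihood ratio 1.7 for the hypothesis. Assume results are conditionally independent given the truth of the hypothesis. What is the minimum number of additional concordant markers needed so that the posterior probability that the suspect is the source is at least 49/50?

9

Prior odds = 0.135/0.865 = 27/173.
Combined Bayes factor of the evidence already in hand = (1/6) × 12 × 1.4 = 2.8.
Odds after that evidence = (27/173) × 2.8 = 378/865.
Target odds = 0.98/0.02 = 49.
Need 1.7ⁿ ≥ 49 ÷ (378/865) = 6055/54.
1.7⁸ ≈69.7576 falls short of 6055/54 but 1.7⁹ ≈118.588 reaches it, so n = 9.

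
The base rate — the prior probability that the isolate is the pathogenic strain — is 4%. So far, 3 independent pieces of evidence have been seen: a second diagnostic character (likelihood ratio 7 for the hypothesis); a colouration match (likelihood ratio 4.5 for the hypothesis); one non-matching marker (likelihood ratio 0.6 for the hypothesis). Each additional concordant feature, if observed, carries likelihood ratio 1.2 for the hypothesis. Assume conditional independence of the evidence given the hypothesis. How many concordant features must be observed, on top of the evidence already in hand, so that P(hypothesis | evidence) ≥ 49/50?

23

Prior odds = 0.04/0.96 = 1/24.
Combined Bayes factor of the evidence already in hand = 7 × 4.5 × 0.6 = 18.9.
Odds after that evidence = (1/24) × 18.9 = 0.7875.
Target odds = 0.98/0.02 = 49.
Need 1.2ⁿ ≥ 49 ÷ 0.7875 = 560/9.
1.2²² ≈55.2061 falls short of 560/9 but 1.2²³ ≈66.2474 reaches it, so n = 23.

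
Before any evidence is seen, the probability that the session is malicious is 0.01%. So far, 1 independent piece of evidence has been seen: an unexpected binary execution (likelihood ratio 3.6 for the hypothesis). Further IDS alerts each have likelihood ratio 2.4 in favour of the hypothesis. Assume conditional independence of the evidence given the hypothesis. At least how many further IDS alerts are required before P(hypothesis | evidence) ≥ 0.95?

Prior odds = 0.0001/0.9999 = 1/9999.
Bayes factor of the evidence already in hand = 3.6.
Odds after that evidence = (1/9999) × 3.6 = 2/5555.
Target odds = 0.95/0.05 = 19.
Need 2.4ⁿ ≥ 19 ÷ (2/5555) = 52772.5.
2.4¹² ≈36520.3 falls short of 52772.5 but 2.4¹³ ≈87648.8 reaches it, so n = 13.

13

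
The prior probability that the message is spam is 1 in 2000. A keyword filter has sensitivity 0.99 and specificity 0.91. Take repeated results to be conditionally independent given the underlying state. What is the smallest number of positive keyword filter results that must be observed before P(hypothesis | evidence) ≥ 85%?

4

Prior odds: 0.0005 ÷ 0.9995 = 1/1999.
False-positive rate = 1 − 0.91 = 0.09; likelihood ratio of a positive = 0.99/0.09 = 11.
Target odds: 0.85 ÷ 0.15 = 17/3.
Require 11ⁿ ≥ 17/3 ÷ (1/1999) = 33983/3.
11³ = 1331 falls short of 33983/3 but 11⁴ = 14641 reaches it, so n = 4.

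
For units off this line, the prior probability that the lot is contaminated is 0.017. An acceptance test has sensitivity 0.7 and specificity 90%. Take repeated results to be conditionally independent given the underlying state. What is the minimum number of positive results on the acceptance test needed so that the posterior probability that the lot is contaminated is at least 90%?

4

Prior odds: 0.017 ÷ 0.983 = 17/983.
False-positive rate = 1 − 0.9 = 0.1; likelihood ratio of a positive = 0.7/0.1 = 7.
Target odds: 0.9 ÷ 0.1 = 9.
Require 7ⁿ ≥ 9 ÷ (17/983) = 8847/17.
7³ = 343 falls short of 8847/17 but 7⁴ = 2401 reaches it, so n = 4.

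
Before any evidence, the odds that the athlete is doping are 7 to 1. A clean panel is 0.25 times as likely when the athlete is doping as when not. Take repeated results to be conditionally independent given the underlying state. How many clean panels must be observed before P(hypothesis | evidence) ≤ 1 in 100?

Prior odds = 7.
Likelihood ratio per clean panel = 0.25.
Target posterior odds = 0.01/0.99 = 1/99.
Need 7 × 0.25ⁿ ≤ 1/99, i.e. 0.25ⁿ ≤ 1/693.
0.25⁴ = 0.00390625 is still above 1/693 but 0.25⁵ = 1/1024 is at or below it, so n = 5.

5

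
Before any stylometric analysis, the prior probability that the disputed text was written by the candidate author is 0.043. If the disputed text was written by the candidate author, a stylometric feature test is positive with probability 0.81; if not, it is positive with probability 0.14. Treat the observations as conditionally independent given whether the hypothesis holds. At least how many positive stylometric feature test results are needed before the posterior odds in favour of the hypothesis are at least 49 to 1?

4

Prior odds = 0.043/0.957 = 43/957.
Likelihood ratio of a positive = 0.81/0.14 = 81/14.
Target odds = 49.
Need (43/957) × (81/14)ⁿ ≥ 49, i.e. (81/14)ⁿ ≥ 46893/43.
(81/14)³ = 531441/2744 falls short of 46893/43 but (81/14)⁴ = 43046721/38416 reaches it, so n = 4.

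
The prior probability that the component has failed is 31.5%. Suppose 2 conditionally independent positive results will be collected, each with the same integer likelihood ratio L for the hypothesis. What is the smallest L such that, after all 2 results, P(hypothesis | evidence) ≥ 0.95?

Prior odds = 0.315/0.685 = 63/137.
Target odds = 0.95/0.05 = 19.
Need L² ≥ 19 ÷ (63/137) = 2603/63.
6² = 36 < 2603/63 ≤ 49 = 7², so L = 7.

7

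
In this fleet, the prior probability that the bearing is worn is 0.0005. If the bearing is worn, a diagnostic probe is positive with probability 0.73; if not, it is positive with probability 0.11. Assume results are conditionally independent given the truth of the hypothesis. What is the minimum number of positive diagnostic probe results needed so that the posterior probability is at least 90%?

6

Prior odds = 0.0005/0.9995 = 1/1999.
Likelihood ratio of a positive = 0.73/0.11 = 73/11.
Target posterior odds = 0.9/0.1 = 9.
Require (73/11)ⁿ ≥ 9 ÷ (1/1999) = 17991.
(73/11)⁵ ≈12872.1 falls short of 17991 but (73/11)⁶ ≈85424.2 reaches it, so n = 6.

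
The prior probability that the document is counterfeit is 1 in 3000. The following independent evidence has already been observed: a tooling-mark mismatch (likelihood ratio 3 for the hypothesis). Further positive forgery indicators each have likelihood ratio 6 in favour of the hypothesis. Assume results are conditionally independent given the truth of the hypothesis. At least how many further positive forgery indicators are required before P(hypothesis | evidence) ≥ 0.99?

Prior odds = (1/3000)/(2999/3000) = 1/2999.
Bayes factor of the evidence already in hand = 3.
Odds after that evidence = (1/2999) × 3 = 3/2999.
Target odds = 0.99/0.01 = 99.
Need 6ⁿ ≥ 99 ÷ (3/2999) = 98967.
6⁶ = 46656 falls short of 98967 but 6⁷ = 279936 reaches it, so n = 7.

7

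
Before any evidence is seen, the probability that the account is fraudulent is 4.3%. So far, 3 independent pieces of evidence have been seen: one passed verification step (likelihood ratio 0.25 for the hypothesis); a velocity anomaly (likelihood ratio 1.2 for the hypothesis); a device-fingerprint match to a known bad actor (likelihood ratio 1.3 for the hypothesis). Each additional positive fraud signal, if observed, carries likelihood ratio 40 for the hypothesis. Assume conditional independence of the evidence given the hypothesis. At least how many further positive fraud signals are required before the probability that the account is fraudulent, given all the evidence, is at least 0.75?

Prior odds = 0.043/0.957 = 43/957.
Combined Bayes factor of the evidence already in hand = 0.25 × 1.2 × 1.3 = 0.39.
Odds after that evidence = (43/957) × 0.39 = 559/31900.
Target odds = 0.75/0.25 = 3.
Need 40ⁿ ≥ 3 ÷ (559/31900) = 95700/559.
40¹ = 40 falls short of 95700/559 but 40² = 1600 reaches it, so n = 2.

2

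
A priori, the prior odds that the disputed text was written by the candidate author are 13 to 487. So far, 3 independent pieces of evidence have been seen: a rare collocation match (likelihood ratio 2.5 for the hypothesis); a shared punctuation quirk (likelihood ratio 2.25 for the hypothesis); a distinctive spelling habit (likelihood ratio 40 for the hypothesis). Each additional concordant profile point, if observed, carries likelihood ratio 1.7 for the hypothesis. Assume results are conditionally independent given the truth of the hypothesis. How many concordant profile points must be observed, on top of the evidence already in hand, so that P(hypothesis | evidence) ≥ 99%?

6

Prior odds = 13/487.
Combined Bayes factor of the evidence already in hand = 2.5 × 2.25 × 40 = 225.
Odds after that evidence = (13/487) × 225 = 2925/487.
Target odds = 0.99/0.01 = 99.
Need 1.7ⁿ ≥ 99 ÷ (2925/487) = 5357/325.
1.7⁵ = 1419857/100000 falls short of 5357/325 but 1.7⁶ = 24137569/1000000 reaches it, so n = 6.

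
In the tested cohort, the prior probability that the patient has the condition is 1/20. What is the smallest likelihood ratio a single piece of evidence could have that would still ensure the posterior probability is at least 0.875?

Prior odds = 0.05/0.95 = 1/19.
Target odds = 0.875/0.125 = 7.
Required Bayes factor = 7 ÷ (1/19) = 133.

133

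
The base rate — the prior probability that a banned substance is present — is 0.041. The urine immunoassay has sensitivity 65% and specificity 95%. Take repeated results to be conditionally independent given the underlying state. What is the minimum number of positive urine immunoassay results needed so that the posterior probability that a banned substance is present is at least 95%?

3

Prior odds: 0.041 ÷ 0.959 = 41/959.
False-positive rate = 1 − 0.95 = 0.05; likelihood ratio of a positive = 0.65/0.05 = 13.
Target posterior odds = 0.95/0.05 = 19.
Need (41/959) × 13ⁿ ≥ 19, i.e. 13ⁿ ≥ 18221/41.
13² = 169 falls short of 18221/41 but 13³ = 2197 reaches it, so n = 3.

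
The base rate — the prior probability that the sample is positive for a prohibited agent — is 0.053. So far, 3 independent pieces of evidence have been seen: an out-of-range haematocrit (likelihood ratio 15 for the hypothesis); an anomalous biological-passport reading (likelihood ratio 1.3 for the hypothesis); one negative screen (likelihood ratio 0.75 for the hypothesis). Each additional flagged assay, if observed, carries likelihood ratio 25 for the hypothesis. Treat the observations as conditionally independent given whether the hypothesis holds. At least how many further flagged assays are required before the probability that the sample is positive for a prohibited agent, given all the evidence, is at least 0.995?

Prior odds = 0.053/0.947 = 53/947.
Combined Bayes factor of the evidence already in hand = 15 × 1.3 × 0.75 = 14.625.
Odds after that evidence = (53/947) × 14.625 = 6201/7576.
Target odds = 0.995/0.005 = 199.
Need 25ⁿ ≥ 199 ÷ (6201/7576) = 1507624/6201.
25¹ = 25 falls short of 1507624/6201 but 25² = 625 reaches it, so n = 2.

2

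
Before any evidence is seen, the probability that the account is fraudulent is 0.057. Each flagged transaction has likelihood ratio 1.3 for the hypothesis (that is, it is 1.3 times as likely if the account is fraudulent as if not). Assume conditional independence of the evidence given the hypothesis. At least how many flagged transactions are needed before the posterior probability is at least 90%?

20

Prior odds: 0.057 ÷ 0.943 = 57/943.
Likelihood ratio per flagged transaction = 1.3.
Target posterior odds = 0.9/0.1 = 9.
Require 1.3ⁿ ≥ 9 ÷ (57/943) = 2829/19.
1.3¹⁹ ≈146.192 falls short of 2829/19 but 1.3²⁰ ≈190.05 reaches it, so n = 20.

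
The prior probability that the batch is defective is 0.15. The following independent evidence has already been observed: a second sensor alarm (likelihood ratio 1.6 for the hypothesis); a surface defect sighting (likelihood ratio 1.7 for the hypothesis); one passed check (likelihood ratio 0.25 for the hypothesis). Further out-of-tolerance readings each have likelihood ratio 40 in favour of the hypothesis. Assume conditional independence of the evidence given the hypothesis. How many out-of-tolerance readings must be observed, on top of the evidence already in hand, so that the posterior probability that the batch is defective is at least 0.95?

Prior odds = 0.15/0.85 = 3/17.
Combined Bayes factor of the evidence already in hand = 1.6 × 1.7 × 0.25 = 0.68.
Odds after that evidence = (3/17) × 0.68 = 0.12.
Target odds = 0.95/0.05 = 19.
Need 40ⁿ ≥ 19 ÷ 0.12 = 475/3.
40¹ = 40 falls short of 475/3 but 40² = 1600 reaches it, so n = 2.

2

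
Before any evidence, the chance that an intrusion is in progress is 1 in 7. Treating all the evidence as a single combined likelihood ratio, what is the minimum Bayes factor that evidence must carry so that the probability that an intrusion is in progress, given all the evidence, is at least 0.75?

18

Prior odds = (1/7)/(6/7) = 1/6.
Target odds = 0.75/0.25 = 3.
Required Bayes factor = 3 ÷ (1/6) = 18.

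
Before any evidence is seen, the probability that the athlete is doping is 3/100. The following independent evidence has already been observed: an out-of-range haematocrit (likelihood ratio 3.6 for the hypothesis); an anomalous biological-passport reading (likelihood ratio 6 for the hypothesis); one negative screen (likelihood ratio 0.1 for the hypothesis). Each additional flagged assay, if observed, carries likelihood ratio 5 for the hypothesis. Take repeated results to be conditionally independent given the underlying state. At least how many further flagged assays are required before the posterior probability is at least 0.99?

5

Prior odds = 0.03/0.97 = 3/97.
Combined Bayes factor of the evidence already in hand = 3.6 × 6 × 0.1 = 2.16.
Odds after that evidence = (3/97) × 2.16 = 162/2425.
Target odds = 0.99/0.01 = 99.
Need 5ⁿ ≥ 99 ÷ (162/2425) = 26675/18.
5⁴ = 625 falls short of 26675/18 but 5⁵ = 3125 reaches it, so n = 5.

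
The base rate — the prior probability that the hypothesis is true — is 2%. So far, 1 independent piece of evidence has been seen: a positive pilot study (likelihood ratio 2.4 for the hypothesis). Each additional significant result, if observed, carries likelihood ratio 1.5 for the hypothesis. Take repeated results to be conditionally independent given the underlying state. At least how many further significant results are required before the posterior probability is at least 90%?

Prior odds = 0.02/0.98 = 1/49.
Bayes factor of the evidence already in hand = 2.4.
Odds after that evidence = (1/49) × 2.4 = 12/245.
Target odds = 0.9/0.1 = 9.
Need 1.5ⁿ ≥ 9 ÷ (12/245) = 183.75.
1.5¹² = 531441/4096 falls short of 183.75 but 1.5¹³ = 1594323/8192 reaches it, so n = 13.

13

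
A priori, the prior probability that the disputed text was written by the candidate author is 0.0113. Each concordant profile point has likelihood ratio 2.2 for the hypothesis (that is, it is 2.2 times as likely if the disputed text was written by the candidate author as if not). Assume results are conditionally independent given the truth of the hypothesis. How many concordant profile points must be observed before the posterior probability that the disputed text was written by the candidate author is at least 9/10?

Prior odds = 0.0113/0.9887 = 113/9887.
Likelihood ratio per concordant profile point = 2.2.
Target posterior odds = 0.9/0.1 = 9.
Require 2.2ⁿ ≥ 9 ÷ (113/9887) = 88983/113.
2.2⁸ = 214358881/390625 falls short of 88983/113 but 2.2⁹ ≈1207.27 reaches it, so n = 9.

9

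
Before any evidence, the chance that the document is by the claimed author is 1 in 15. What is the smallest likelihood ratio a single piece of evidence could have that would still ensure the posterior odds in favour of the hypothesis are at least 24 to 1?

336

Prior odds = (1/15)/(14/15) = 1/14.
Target odds = 24.
Required Bayes factor = 24 ÷ (1/14) = 336.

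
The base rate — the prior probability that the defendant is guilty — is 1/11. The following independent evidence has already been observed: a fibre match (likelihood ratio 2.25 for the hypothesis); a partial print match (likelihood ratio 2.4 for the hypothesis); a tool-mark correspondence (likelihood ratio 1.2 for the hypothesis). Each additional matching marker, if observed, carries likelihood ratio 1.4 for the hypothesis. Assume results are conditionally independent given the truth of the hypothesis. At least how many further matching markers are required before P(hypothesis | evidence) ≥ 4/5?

6

Prior odds = (1/11)/(10/11) = 0.1.
Combined Bayes factor of the evidence already in hand = 2.25 × 2.4 × 1.2 = 6.48.
Odds after that evidence = 0.1 × 6.48 = 0.648.
Target odds = 0.8/0.2 = 4.
Need 1.4ⁿ ≥ 4 ÷ 0.648 = 500/81.
1.4⁵ = 5.37824 falls short of 500/81 but 1.4⁶ = 117649/15625 reaches it, so n = 6.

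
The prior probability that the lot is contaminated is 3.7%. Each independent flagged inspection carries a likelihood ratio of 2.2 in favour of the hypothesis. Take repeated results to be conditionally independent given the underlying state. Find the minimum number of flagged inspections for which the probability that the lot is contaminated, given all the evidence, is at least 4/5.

6

Prior odds = 0.037/0.963 = 37/963.
Likelihood ratio per flagged inspection = 2.2.
Target odds: 0.8 ÷ 0.2 = 4.
Need (37/963) × 2.2ⁿ ≥ 4, i.e. 2.2ⁿ ≥ 3852/37.
2.2⁵ = 51.53632 falls short of 3852/37 but 2.2⁶ = 1771561/15625 reaches it, so n = 6.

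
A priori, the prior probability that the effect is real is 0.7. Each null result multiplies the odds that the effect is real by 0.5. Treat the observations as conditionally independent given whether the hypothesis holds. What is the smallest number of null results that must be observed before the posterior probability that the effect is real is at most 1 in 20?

6

Prior odds = 0.7/0.3 = 7/3.
Likelihood ratio per null result = 0.5.
Target odds: 0.05 ÷ 0.95 = 1/19.
Need (7/3) × 0.5ⁿ ≤ 1/19, i.e. 0.5ⁿ ≤ 3/133.
0.5⁵ = 0.03125 is still above 3/133 but 0.5⁶ = 0.015625 is at or below it, so n = 6.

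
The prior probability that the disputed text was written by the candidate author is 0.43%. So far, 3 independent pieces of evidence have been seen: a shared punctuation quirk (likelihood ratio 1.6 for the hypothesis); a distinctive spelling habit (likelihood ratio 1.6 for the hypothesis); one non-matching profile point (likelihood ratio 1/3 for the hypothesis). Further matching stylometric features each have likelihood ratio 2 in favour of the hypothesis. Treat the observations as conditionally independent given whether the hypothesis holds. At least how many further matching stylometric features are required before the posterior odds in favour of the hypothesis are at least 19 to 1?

Prior odds = 0.0043/0.9957 = 43/9957.
Combined Bayes factor of the evidence already in hand = 1.6 × 1.6 × (1/3) = 64/75.
Odds after that evidence = (43/9957) × 64/75 = 2752/746775.
Target odds = 19.
Need 2ⁿ ≥ 19 ÷ (2752/746775) = 14188725/2752.
2¹² = 4096 falls short of 14188725/2752 but 2¹³ = 8192 reaches it, so n = 13.

13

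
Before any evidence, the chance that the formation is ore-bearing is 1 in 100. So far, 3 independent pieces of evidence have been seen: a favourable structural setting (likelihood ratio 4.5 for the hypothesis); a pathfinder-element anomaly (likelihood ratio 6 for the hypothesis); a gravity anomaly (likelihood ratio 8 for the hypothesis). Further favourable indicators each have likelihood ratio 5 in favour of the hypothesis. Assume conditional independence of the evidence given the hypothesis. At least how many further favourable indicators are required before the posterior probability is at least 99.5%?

Prior odds = 0.01/0.99 = 1/99.
Combined Bayes factor of the evidence already in hand = 4.5 × 6 × 8 = 216.
Odds after that evidence = (1/99) × 216 = 24/11.
Target odds = 0.995/0.005 = 199.
Need 5ⁿ ≥ 199 ÷ (24/11) = 2189/24.
5² = 25 falls short of 2189/24 but 5³ = 125 reaches it, so n = 3.

3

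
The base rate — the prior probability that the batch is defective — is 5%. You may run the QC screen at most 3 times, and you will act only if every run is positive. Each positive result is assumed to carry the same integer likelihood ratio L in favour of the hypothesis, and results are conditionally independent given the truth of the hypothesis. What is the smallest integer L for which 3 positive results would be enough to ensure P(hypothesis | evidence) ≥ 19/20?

8

Prior odds = 0.05/0.95 = 1/19.
Target odds = 0.95/0.05 = 19.
Need L³ ≥ 19 ÷ (1/19) = 361.
7³ = 343 < 361 ≤ 512 = 8³, so L = 8.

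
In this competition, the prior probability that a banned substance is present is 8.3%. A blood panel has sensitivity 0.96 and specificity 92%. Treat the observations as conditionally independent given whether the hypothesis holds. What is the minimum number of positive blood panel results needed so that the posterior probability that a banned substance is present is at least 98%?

Prior odds: 0.083 ÷ 0.917 = 83/917.
False-positive rate = 1 − 0.92 = 0.08; likelihood ratio of a positive = 0.96/0.08 = 12.
Target posterior odds = 0.98/0.02 = 49.
Require 12ⁿ ≥ 49 ÷ (83/917) = 44933/83.
12² = 144 falls short of 44933/83 but 12³ = 1728 reaches it, so n = 3.

3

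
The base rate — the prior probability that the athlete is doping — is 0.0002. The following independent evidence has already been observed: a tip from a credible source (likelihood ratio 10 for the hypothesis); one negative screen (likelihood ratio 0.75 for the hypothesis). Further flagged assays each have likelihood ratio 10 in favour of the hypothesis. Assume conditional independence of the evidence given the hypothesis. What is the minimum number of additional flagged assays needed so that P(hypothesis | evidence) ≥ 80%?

Prior odds = 0.0002/0.9998 = 1/4999.
Combined Bayes factor of the evidence already in hand = 10 × 0.75 = 7.5.
Odds after that evidence = (1/4999) × 7.5 = 15/9998.
Target odds = 0.8/0.2 = 4.
Need 10ⁿ ≥ 4 ÷ (15/9998) = 39992/15.
10³ = 1000 falls short of 39992/15 but 10⁴ = 10000 reaches it, so n = 4.

4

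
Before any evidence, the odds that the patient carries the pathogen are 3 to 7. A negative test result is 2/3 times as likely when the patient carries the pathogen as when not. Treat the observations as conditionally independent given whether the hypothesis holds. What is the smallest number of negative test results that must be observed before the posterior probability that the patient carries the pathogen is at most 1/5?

Prior odds = 3/7.
Likelihood ratio per negative test result = 2/3.
Target odds: 0.2 ÷ 0.8 = 0.25.
Need (3/7) × (2/3)ⁿ ≤ 0.25, i.e. (2/3)ⁿ ≤ 7/12.
(2/3)¹ = 2/3 is still above 7/12 but (2/3)² = 4/9 is at or below it, so n = 2.

2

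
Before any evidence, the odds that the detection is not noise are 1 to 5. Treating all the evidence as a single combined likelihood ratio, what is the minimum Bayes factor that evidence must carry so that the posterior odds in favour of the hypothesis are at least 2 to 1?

10

Prior odds = 0.2.
Target odds = 2.
Required Bayes factor = 2 ÷ 0.2 = 10.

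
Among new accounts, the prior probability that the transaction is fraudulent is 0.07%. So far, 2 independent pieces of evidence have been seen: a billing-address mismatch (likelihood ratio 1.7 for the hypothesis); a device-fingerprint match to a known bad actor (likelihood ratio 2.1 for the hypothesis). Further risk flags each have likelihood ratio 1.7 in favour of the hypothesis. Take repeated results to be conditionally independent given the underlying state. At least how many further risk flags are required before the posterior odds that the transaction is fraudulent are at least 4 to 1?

14

Prior odds = 0.0007/0.9993 = 7/9993.
Combined Bayes factor of the evidence already in hand = 1.7 × 2.1 = 3.57.
Odds after that evidence = (7/9993) × 3.57 = 833/333100.
Target odds = 4.
Need 1.7ⁿ ≥ 4 ÷ (833/333100) = 1332400/833.
1.7¹³ ≈990.458 falls short of 1332400/833 but 1.7¹⁴ ≈1683.78 reaches it, so n = 14.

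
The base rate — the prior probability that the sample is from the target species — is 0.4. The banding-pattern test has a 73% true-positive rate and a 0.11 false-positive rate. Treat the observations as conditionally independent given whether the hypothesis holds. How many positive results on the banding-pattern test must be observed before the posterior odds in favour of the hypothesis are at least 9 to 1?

Prior odds = 0.4/0.6 = 2/3.
Likelihood ratio of a positive result = 0.73/0.11 = 73/11.
Target odds = 9.
Require (73/11)ⁿ ≥ 9 ÷ (2/3) = 13.5.
(73/11)¹ = 73/11 falls short of 13.5 but (73/11)² = 5329/121 reaches it, so n = 2.

2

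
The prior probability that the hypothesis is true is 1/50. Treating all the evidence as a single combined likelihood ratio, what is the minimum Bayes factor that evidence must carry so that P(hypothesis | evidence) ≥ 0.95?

931

Prior odds = 0.02/0.98 = 1/49.
Target odds = 0.95/0.05 = 19.
Required Bayes factor = 19 ÷ (1/49) = 931.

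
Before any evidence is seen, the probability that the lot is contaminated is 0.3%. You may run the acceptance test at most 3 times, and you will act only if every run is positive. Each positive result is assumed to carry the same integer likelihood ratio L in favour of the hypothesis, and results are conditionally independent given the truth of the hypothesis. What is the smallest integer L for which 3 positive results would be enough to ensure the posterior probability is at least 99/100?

33

Prior odds = 0.003/0.997 = 3/997.
Target odds = 0.99/0.01 = 99.
Need L³ ≥ 99 ÷ (3/997) = 32901.
32³ = 32768 < 32901 ≤ 35937 = 33³, so L = 33.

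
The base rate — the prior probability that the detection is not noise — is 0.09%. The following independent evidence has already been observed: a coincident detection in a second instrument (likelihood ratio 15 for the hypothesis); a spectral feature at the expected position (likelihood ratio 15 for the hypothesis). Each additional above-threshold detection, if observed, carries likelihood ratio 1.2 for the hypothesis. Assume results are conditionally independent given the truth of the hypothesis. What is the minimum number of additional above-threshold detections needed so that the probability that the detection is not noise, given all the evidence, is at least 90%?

Prior odds = 0.0009/0.9991 = 9/9991.
Combined Bayes factor of the evidence already in hand = 15 × 15 = 225.
Odds after that evidence = (9/9991) × 225 = 2025/9991.
Target odds = 0.9/0.1 = 9.
Need 1.2ⁿ ≥ 9 ÷ (2025/9991) = 9991/225.
1.2²⁰ ≈38.3376 falls short of 9991/225 but 1.2²¹ ≈46.0051 reaches it, so n = 21.

21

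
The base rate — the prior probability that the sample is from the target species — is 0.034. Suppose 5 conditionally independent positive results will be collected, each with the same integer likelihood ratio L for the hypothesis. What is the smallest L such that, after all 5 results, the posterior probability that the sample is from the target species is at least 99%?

5

Prior odds = 0.034/0.966 = 17/483.
Target odds = 0.99/0.01 = 99.
Need L⁵ ≥ 99 ÷ (17/483) = 47817/17.
4⁵ = 1024 < 47817/17 ≤ 3125 = 5⁵, so L = 5.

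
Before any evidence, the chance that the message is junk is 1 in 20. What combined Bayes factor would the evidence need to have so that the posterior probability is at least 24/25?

Prior odds = 0.05/0.95 = 1/19.
Target odds = 0.96/0.04 = 24.
Required Bayes factor = 24 ÷ (1/19) = 456.

456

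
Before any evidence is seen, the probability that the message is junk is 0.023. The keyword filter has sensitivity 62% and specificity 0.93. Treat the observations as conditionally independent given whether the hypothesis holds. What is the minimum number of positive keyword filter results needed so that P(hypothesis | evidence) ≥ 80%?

3

Prior odds: 0.023 ÷ 0.977 = 23/977.
False-positive rate = 1 − 0.93 = 0.07; likelihood ratio of a positive = 0.62/0.07 = 62/7.
Target posterior odds = 0.8/0.2 = 4.
Need (23/977) × (62/7)ⁿ ≥ 4, i.e. (62/7)ⁿ ≥ 3908/23.
(62/7)² = 3844/49 falls short of 3908/23 but (62/7)³ = 238328/343 reaches it, so n = 3.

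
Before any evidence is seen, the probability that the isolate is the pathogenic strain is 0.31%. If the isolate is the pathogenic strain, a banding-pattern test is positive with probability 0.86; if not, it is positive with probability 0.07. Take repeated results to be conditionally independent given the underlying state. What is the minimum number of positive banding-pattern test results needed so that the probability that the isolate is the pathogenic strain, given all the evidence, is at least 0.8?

3

Prior odds = 0.0031/0.9969 = 31/9969.
Likelihood ratio of a positive = 0.86/0.07 = 86/7.
Target odds: 0.8 ÷ 0.2 = 4.
Need (31/9969) × (86/7)ⁿ ≥ 4, i.e. (86/7)ⁿ ≥ 39876/31.
(86/7)² = 7396/49 falls short of 39876/31 but (86/7)³ = 636056/343 reaches it, so n = 3.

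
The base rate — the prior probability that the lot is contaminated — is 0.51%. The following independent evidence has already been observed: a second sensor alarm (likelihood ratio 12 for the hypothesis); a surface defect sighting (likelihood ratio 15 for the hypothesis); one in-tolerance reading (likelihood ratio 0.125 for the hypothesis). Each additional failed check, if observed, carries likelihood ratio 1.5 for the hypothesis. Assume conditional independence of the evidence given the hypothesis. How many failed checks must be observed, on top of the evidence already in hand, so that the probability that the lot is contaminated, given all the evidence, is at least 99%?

Prior odds = 0.0051/0.9949 = 51/9949.
Combined Bayes factor of the evidence already in hand = 12 × 15 × 0.125 = 22.5.
Odds after that evidence = (51/9949) × 22.5 = 2295/19898.
Target odds = 0.99/0.01 = 99.
Need 1.5ⁿ ≥ 99 ÷ (2295/19898) = 218878/255.
1.5¹⁶ = 43046721/65536 falls short of 218878/255 but 1.5¹⁷ = 129140163/131072 reaches it, so n = 17.

17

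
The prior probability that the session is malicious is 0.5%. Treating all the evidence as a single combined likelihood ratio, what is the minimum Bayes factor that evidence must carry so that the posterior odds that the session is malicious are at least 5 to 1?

Prior odds = 0.005/0.995 = 1/199.
Target odds = 5.
Required Bayes factor = 5 ÷ (1/199) = 995.

995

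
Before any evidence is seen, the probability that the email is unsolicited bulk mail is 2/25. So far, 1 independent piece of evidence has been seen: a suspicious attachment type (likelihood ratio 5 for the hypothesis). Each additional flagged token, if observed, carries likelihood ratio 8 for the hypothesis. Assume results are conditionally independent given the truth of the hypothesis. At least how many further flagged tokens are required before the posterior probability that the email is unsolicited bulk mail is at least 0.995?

3

Prior odds = 0.08/0.92 = 2/23.
Bayes factor of the evidence already in hand = 5.
Odds after that evidence = (2/23) × 5 = 10/23.
Target odds = 0.995/0.005 = 199.
Need 8ⁿ ≥ 199 ÷ (10/23) = 457.7.
8² = 64 falls short of 457.7 but 8³ = 512 reaches it, so n = 3.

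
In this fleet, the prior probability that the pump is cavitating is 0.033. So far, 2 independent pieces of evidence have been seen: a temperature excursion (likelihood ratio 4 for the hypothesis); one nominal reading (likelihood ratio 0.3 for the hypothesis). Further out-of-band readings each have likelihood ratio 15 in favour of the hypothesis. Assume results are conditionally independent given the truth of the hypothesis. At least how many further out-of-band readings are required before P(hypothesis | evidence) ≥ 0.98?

3

Prior odds = 0.033/0.967 = 33/967.
Combined Bayes factor of the evidence already in hand = 4 × 0.3 = 1.2.
Odds after that evidence = (33/967) × 1.2 = 198/4835.
Target odds = 0.98/0.02 = 49.
Need 15ⁿ ≥ 49 ÷ (198/4835) = 236915/198.
15² = 225 falls short of 236915/198 but 15³ = 3375 reaches it, so n = 3.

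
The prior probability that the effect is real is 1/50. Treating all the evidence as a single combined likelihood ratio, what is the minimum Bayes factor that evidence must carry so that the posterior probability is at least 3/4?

Prior odds = 0.02/0.98 = 1/49.
Target odds = 0.75/0.25 = 3.
Required Bayes factor = 3 ÷ (1/49) = 147.

147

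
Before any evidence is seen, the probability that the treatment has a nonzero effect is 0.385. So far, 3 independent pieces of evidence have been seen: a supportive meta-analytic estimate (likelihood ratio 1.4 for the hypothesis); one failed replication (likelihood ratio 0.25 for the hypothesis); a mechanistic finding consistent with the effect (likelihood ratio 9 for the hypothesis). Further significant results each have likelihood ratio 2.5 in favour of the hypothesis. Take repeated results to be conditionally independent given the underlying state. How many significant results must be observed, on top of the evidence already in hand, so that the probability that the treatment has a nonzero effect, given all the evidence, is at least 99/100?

Prior odds = 0.385/0.615 = 77/123.
Combined Bayes factor of the evidence already in hand = 1.4 × 0.25 × 9 = 3.15.
Odds after that evidence = (77/123) × 3.15 = 1617/820.
Target odds = 0.99/0.01 = 99.
Need 2.5ⁿ ≥ 99 ÷ (1617/820) = 2460/49.
2.5⁴ = 39.0625 falls short of 2460/49 but 2.5⁵ = 97.65625 reaches it, so n = 5.

5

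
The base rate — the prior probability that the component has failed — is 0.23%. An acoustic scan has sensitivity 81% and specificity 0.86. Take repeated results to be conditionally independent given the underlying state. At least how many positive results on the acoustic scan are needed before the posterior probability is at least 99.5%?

7

Prior odds = 0.0023/0.9977 = 23/9977.
False-positive rate = 1 − 0.86 = 0.14; likelihood ratio of a positive = 0.81/0.14 = 81/14.
Target odds: 0.995 ÷ 0.005 = 199.
Need (23/9977) × (81/14)ⁿ ≥ 199, i.e. (81/14)ⁿ ≥ 1985423/23.
(81/14)⁶ ≈37509.6 falls short of 1985423/23 but (81/14)⁷ ≈217020 reaches it, so n = 7.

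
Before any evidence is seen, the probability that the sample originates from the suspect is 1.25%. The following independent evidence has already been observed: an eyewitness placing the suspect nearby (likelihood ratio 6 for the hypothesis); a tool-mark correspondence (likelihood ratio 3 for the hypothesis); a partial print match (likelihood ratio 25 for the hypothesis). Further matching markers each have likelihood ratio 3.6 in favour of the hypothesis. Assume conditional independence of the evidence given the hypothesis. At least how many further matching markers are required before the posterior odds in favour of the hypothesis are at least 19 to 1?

1

Prior odds = 0.0125/0.9875 = 1/79.
Combined Bayes factor of the evidence already in hand = 6 × 3 × 25 = 450.
Odds after that evidence = (1/79) × 450 = 450/79.
Target odds = 19.
Need 3.6ⁿ ≥ 19 ÷ (450/79) = 1501/450.
3.6¹ = 3.6, which meets the required 1501/450; so n = 1.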